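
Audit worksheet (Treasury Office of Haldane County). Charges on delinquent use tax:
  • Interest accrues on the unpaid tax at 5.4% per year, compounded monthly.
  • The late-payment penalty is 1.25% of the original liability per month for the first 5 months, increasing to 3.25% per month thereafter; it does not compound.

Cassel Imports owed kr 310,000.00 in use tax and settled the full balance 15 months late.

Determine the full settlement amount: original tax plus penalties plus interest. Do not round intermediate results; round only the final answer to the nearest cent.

kr 451,722.17

Penalty, months 1–5: 5 × 1.25% × kr 310,000.00 = kr 19,375.00
Penalty, months 6–15: 10 × 3.25% × kr 310,000.00 = kr 100,750.00
Interest (5.4%/yr ÷ 12 = 0.45%/month): kr 310,000.00 × ((1 + 0.0045)^15 − 1) = kr 21,597.1659…
Total = kr 310,000.00 + kr 120,125.0000 + kr 21,597.1659… = kr 451,722.17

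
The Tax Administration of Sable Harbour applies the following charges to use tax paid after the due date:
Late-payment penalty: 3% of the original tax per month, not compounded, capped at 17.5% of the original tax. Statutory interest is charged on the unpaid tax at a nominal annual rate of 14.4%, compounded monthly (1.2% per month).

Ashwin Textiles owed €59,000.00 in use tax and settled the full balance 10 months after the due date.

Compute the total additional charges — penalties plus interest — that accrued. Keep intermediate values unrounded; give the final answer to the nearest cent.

€17,799.81

Penalty (uncapped): 10 × 3% × €59,000.00 = €17,700.00; cap = 17.5% × €59,000.00 = €10,325.00 → penalty = €10,325.00
Interest: €59,000.00 × ((1 + 0.012)^10 − 1) = €59,000.00 × 0.1266918… = €7,474.8149…
Penalties + interest = €10,325.0000 + €7,474.8149… = €17,799.81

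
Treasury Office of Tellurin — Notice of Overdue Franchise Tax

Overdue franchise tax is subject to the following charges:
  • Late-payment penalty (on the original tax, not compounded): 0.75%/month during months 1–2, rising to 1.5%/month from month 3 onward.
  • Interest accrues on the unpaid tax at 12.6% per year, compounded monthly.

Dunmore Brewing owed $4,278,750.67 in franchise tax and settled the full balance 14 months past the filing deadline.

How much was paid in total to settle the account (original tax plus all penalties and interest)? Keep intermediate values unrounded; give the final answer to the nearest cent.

Penalty, months 1–2: 2 × 0.75% × $4,278,750.67 = $64,181.26…
Penalty, months 3–14: 12 × 1.5% × $4,278,750.67 = $770,175.12…
Interest (12.6%/yr ÷ 12 = 1.05%/month): $4,278,750.67 × ((1 + 0.0105)^14 − 1) = $673,760.1162…
Total = $4,278,750.67 + $834,356.3807… + $673,760.1162… = $5,786,867.17

$5,786,867.17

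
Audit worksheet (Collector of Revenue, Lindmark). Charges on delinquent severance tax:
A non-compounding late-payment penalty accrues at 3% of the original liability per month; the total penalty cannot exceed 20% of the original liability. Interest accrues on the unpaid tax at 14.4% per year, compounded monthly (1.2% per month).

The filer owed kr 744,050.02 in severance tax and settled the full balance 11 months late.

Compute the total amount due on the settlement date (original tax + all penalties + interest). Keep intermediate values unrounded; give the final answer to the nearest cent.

kr 997,184.82

Penalty (uncapped): 11 × 3% × kr 744,050.02 = kr 245,536.51…; cap = 20% × kr 744,050.02 = kr 148,810.00… → penalty = kr 148,810.00…
Interest: kr 744,050.02 × ((1 + 0.012)^11 − 1) = kr 744,050.02 × 0.1402121… = kr 104,324.8004…
Total = kr 744,050.02 + kr 148,810.0040 + kr 104,324.8004… = kr 997,184.82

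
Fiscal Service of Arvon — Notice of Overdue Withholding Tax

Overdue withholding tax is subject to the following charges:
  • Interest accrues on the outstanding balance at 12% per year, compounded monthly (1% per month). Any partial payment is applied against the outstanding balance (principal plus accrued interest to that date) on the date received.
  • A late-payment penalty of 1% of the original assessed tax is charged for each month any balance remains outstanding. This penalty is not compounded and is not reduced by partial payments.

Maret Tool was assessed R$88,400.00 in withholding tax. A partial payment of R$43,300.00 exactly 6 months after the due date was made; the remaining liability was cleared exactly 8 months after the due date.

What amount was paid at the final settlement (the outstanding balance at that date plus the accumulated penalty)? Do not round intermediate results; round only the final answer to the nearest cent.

Balance at month 6: R$88,400.0000 × (1 + 0.01)^6 = R$93,838.3813…
After R$43,300.00 payment: R$93,838.3813… − R$43,300.00 = R$50,538.3813…
Balance at month 8: R$50,538.3813… × (1 + 0.01)^2 = R$51,554.2028…
Penalty: 8 × 1% × R$88,400.00 = R$7,072.00
Final settlement = outstanding balance + penalty = R$51,554.2028… + R$7,072.00 = R$58,626.20

R$58,626.20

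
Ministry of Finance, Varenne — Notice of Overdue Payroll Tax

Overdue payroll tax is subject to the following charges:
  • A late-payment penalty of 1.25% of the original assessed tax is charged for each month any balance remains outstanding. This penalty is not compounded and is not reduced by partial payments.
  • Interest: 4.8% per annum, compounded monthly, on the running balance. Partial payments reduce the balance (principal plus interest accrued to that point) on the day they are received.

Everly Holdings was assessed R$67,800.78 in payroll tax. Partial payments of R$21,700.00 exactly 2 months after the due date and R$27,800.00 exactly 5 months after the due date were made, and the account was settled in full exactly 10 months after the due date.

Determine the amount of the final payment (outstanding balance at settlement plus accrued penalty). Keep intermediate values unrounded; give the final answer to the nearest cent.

R$28,272.58

Monthly rate = 4.8% ÷ 12 = 0.4%
Balance at month 2: R$67,800.7800 × (1 + 0.004)^2 = R$68,344.2711…
After R$21,700.00 payment: R$68,344.2711… − R$21,700.00 = R$46,644.2711…
Balance at month 5: R$46,644.2711… × (1 + 0.004)^3 = R$47,206.2442…
After R$27,800.00 payment: R$47,206.2442… − R$27,800.00 = R$19,406.2442…
Balance at month 10: R$19,406.2442… × (1 + 0.004)^5 = R$19,797.4865…
Penalty: 10 × 1.25% × R$67,800.78 = R$8,475.10…
Final settlement = outstanding balance + penalty = R$19,797.4865… + R$8,475.10… = R$28,272.58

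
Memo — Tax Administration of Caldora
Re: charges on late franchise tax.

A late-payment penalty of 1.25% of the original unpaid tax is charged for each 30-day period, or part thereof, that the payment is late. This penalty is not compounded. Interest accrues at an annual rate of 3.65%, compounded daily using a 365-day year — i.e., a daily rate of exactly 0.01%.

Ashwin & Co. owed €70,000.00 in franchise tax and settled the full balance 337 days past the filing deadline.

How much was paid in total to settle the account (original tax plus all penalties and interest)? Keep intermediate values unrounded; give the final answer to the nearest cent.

Penalty periods: ⌈337/30⌉ = 12; penalty = 12 × 1.25% × €70,000.00 = €10,500.00
Interest: €70,000.00 × ((1 + 0.0001)^337 − 1) = €70,000.00 × 0.03427254… = €2,399.0775…
Total = €70,000.00 + €10,500.0000 + €2,399.0775… = €82,899.08

€82,899.08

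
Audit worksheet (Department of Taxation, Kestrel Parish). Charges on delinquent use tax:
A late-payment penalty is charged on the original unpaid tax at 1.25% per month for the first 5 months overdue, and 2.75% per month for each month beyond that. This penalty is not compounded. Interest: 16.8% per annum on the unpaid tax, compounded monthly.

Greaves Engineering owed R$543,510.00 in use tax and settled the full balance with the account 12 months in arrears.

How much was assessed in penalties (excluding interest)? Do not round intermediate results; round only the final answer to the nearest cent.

Penalty, months 1–5: 5 × 1.25% × R$543,510.00 = R$33,969.38…
Penalty, months 6–12: 7 × 2.75% × R$543,510.00 = R$104,625.68…
Total penalty = R$33,969.38… + R$104,625.68… = R$138,595.05

R$138,595.05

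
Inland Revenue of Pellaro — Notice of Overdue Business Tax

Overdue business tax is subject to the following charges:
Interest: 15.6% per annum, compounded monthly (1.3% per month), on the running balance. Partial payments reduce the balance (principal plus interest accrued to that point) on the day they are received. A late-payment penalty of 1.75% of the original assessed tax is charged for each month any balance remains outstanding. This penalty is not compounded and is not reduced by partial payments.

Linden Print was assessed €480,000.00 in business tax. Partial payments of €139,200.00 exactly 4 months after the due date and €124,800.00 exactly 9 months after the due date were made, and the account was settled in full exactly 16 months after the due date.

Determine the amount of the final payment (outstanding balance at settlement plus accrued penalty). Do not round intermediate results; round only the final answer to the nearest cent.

Balance at month 4: €480,000.0000 × (1 + 0.013)^4 = €505,450.9519…
After €139,200.00 payment: €505,450.9519… − €139,200.00 = €366,250.9519…
Balance at month 9: €366,250.9519… × (1 + 0.013)^5 = €390,684.3269…
After €124,800.00 payment: €390,684.3269… − €124,800.00 = €265,884.3269…
Balance at month 16: €265,884.3269… × (1 + 0.013)^7 = €291,044.1372…
Penalty: 16 × 1.75% × €480,000.00 = €134,400.00
Final settlement = outstanding balance + penalty = €291,044.1372… + €134,400.00 = €425,444.14

€425,444.14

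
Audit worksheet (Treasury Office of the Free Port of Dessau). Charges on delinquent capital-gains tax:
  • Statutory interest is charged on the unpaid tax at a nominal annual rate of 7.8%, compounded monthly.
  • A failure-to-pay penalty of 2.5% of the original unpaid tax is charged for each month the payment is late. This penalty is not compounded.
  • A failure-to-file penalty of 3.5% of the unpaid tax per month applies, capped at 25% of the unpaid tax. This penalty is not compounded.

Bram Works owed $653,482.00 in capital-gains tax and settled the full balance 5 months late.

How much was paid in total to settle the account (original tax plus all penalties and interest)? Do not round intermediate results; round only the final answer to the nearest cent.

$871,042.66

Failure-to-file: 5 × 3.5% × $653,482.00 = $114,359.35 (under the 25% cap)
Failure-to-pay penalty: 5 × 2.5% × $653,482.00 = $81,685.25
Interest (7.8%/yr ÷ 12 = 0.65%/month): $653,482.00 × ((1 + 0.0065)^5 − 1) = $21,516.0616…
Total = $653,482.00 + $196,044.6000 + $21,516.0616… = $871,042.66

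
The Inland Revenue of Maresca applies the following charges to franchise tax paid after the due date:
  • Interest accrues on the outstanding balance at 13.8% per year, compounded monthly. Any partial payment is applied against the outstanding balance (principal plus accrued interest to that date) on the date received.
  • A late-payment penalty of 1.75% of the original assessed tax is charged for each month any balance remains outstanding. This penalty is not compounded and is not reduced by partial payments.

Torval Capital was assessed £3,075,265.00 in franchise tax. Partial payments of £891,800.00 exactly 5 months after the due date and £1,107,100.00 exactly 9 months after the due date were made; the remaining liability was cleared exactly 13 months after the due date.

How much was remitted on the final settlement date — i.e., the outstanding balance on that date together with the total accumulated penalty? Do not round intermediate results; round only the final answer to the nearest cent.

Monthly rate = 13.8% ÷ 12 = 1.15%
Balance at month 5: £3,075,265.0000 × (1 + 0.0115)^5 = £3,256,206.8160…
After £891,800.00 payment: £3,256,206.8160… − £891,800.00 = £2,364,406.8160…
Balance at month 9: £2,364,406.8160… × (1 + 0.0115)^4 = £2,475,060.1115…
After £1,107,100.00 payment: £2,475,060.1115… − £1,107,100.00 = £1,367,960.1115…
Balance at month 13: £1,367,960.1115… × (1 + 0.0115)^4 = £1,431,980.0989…
Penalty: 13 × 1.75% × £3,075,265.00 = £699,622.79…
Final settlement = outstanding balance + penalty = £1,431,980.0989… + £699,622.79… = £2,131,602.89

£2,131,602.89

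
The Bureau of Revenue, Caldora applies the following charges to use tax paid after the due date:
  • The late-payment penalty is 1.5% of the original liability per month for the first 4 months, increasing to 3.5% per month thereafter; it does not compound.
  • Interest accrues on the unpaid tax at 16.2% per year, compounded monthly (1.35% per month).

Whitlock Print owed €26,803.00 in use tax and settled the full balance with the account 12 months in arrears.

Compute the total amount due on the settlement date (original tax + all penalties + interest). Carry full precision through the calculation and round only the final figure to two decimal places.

Penalty, months 1–4: 4 × 1.5% × €26,803.00 = €1,608.18
Penalty, months 5–12: 8 × 3.5% × €26,803.00 = €7,504.84
Interest: €26,803.00 × ((1 + 0.0135)^12 − 1) = €26,803.00 × 0.1745866… = €4,679.4442…
Total = €26,803.00 + €9,113.0200 + €4,679.4442… = €40,595.46

€40,595.46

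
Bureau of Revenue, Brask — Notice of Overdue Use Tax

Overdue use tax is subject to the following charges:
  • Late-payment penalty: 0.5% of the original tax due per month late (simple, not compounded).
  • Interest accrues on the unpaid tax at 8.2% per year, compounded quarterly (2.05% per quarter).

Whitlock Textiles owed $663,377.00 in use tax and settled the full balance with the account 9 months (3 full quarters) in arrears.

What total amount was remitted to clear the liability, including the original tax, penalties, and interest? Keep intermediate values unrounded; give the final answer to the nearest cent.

$734,868.72

Late-payment penalty: 9 × 0.5% × $663,377.00 = $29,851.97…
Interest: $663,377.00 × ((1 + 0.0205)^3 − 1) = $663,377.00 × 0.0627694… = $41,639.7531…
Total = $663,377.00 + $29,851.9650 + $41,639.7531… = $734,868.72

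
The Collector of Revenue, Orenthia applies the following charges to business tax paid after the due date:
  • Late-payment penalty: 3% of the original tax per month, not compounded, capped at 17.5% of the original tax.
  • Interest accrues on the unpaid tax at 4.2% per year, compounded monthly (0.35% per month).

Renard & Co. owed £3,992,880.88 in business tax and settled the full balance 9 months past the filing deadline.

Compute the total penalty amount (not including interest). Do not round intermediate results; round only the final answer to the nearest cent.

Penalty (uncapped): 9 × 3% × £3,992,880.88 = £1,078,077.84…; cap = 17.5% × £3,992,880.88 = £698,754.15… → penalty = £698,754.15…

£698,754.15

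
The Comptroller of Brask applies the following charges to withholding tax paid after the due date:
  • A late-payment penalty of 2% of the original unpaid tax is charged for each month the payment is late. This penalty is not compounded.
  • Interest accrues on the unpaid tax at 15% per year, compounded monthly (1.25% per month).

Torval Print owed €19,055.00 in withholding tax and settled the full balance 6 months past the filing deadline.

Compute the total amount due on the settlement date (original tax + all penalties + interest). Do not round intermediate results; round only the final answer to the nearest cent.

Late-payment penalty = 2% × €19,055.00 × 6 mo = €2,286.60
Interest: €19,055.00 × ((1 + 0.0125)^6 − 1) = €19,055.00 × 0.0773832… = €1,474.5365…
Total = €19,055.00 + €2,286.6000 + €1,474.5365… = €22,816.14

€22,816.14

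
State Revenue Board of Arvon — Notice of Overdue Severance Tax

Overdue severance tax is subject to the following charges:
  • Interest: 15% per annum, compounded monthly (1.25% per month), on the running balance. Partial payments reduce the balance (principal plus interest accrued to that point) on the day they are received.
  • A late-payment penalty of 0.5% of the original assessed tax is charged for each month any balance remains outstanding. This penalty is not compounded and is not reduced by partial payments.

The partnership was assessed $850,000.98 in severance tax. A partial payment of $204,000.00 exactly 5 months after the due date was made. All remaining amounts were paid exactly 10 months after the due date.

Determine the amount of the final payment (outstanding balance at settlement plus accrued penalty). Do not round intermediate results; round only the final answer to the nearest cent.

$787,858.60

Balance at month 5: $850,000.9800 × (1 + 0.0125)^5 = $904,470.8734…
After $204,000.00 payment: $904,470.8734… − $204,000.00 = $700,470.8734…
Balance at month 10: $700,470.8734… × (1 + 0.0125)^5 = $745,358.5555…
Penalty: 10 × 0.5% × $850,000.98 = $42,500.05…
Final settlement = outstanding balance + penalty = $745,358.5555… + $42,500.05… = $787,858.60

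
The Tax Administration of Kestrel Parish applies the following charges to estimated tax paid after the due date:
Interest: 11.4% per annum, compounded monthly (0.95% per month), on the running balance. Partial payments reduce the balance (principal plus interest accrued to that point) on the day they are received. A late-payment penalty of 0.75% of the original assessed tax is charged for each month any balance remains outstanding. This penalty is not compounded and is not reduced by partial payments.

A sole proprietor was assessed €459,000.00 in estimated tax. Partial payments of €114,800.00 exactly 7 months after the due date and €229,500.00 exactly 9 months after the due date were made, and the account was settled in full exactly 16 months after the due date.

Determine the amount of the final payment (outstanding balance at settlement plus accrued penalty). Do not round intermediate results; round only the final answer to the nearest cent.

Balance at month 7: €459,000.0000 × (1 + 0.0095)^7 = €490,407.3251…
After €114,800.00 payment: €490,407.3251… − €114,800.00 = €375,607.3251…
Balance at month 9: €375,607.3251… × (1 + 0.0095)^2 = €382,777.7628…
After €229,500.00 payment: €382,777.7628… − €229,500.00 = €153,277.7628…
Balance at month 16: €153,277.7628… × (1 + 0.0095)^7 = €163,765.8772…
Penalty: 16 × 0.75% × €459,000.00 = €55,080.00
Final settlement = outstanding balance + penalty = €163,765.8772… + €55,080.00 = €218,845.88

€218,845.88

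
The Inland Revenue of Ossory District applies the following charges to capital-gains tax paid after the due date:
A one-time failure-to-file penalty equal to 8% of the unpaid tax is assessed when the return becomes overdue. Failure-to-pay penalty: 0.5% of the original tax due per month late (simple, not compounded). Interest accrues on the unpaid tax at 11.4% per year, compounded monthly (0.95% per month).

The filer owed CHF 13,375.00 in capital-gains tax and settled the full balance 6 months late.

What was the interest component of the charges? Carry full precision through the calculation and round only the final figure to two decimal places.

Interest: CHF 13,375.00 × ((1 + 0.0095)^6 − 1) = CHF 13,375.00 × 0.0583710… = CHF 780.7124…

CHF 780.71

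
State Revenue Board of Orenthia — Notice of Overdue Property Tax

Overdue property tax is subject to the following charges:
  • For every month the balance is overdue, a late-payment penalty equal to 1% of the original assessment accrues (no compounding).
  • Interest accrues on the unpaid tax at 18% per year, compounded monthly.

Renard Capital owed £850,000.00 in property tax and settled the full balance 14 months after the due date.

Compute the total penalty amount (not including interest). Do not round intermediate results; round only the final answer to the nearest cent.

Late-payment penalty: 14 × 1% × £850,000.00 = £119,000.00

£119,000.00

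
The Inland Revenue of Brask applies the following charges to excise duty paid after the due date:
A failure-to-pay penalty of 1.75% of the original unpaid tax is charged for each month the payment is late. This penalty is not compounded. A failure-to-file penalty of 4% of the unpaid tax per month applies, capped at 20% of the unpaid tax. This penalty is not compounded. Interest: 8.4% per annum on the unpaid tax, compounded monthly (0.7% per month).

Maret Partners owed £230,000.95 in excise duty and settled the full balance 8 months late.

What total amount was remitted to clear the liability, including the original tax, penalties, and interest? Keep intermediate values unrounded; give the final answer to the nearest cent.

£321,401.34

Failure-to-file: 8 × 4% × £230,000.95 = £73,600.30…, capped at 20% × £230,000.95 = £46,000.19
Failure-to-pay penalty: 8 × 1.75% × £230,000.95 = £32,200.13…
Interest: £230,000.95 × ((1 + 0.007)^8 − 1) = £230,000.95 × 0.0573914… = £13,200.0712…
Total = £230,000.95 + £78,200.3230 + £13,200.0712… = £321,401.34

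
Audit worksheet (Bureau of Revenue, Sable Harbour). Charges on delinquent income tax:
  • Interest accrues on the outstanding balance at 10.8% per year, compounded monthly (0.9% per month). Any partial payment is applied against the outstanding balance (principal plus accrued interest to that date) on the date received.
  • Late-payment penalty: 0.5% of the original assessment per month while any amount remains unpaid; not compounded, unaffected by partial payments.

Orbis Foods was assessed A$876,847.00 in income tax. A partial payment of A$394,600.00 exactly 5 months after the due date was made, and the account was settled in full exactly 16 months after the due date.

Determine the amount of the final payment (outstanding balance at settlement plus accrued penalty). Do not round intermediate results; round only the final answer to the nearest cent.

A$646,680.67

Balance at month 5: A$876,847.0000 × (1 + 0.009)^5 = A$917,021.7821…
After A$394,600.00 payment: A$917,021.7821… − A$394,600.00 = A$522,421.7821…
Balance at month 16: A$522,421.7821… × (1 + 0.009)^11 = A$576,532.9126…
Penalty: 16 × 0.5% × A$876,847.00 = A$70,147.76
Final settlement = outstanding balance + penalty = A$576,532.9126… + A$70,147.76 = A$646,680.67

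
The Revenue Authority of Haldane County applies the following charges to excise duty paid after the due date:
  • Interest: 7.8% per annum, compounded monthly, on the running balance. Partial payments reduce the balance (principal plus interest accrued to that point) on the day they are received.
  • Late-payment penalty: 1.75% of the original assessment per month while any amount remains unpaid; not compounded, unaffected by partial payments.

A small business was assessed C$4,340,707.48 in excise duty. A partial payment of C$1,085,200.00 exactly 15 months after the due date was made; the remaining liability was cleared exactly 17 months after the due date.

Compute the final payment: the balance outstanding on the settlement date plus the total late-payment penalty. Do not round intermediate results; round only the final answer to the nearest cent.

C$5,038,133.75

Monthly rate = 7.8% ÷ 12 = 0.65%
Balance at month 15: C$4,340,707.4800 × (1 + 0.0065)^15 = C$4,783,736.0428…
After C$1,085,200.00 payment: C$4,783,736.0428… − C$1,085,200.00 = C$3,698,536.0428…
Balance at month 17: C$3,698,536.0428… × (1 + 0.0065)^2 = C$3,746,773.2745…
Penalty: 17 × 1.75% × C$4,340,707.48 = C$1,291,360.48…
Final settlement = outstanding balance + penalty = C$3,746,773.2745… + C$1,291,360.48… = C$5,038,133.75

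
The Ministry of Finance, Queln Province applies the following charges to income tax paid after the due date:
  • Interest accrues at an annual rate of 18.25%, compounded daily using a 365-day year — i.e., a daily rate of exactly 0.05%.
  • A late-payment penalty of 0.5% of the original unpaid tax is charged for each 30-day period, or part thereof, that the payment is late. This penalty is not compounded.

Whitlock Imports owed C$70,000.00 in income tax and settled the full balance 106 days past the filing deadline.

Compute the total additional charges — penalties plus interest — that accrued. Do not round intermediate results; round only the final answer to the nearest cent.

C$5,209.10

Penalty periods: ⌈106/30⌉ = 4; penalty = 4 × 0.5% × C$70,000.00 = C$1,400.00
Interest: C$70,000.00 × ((1 + 0.0005)^106 − 1) = C$70,000.00 × 0.05441568… = C$3,809.0975…
Penalties + interest = C$1,400.0000 + C$3,809.0975… = C$5,209.10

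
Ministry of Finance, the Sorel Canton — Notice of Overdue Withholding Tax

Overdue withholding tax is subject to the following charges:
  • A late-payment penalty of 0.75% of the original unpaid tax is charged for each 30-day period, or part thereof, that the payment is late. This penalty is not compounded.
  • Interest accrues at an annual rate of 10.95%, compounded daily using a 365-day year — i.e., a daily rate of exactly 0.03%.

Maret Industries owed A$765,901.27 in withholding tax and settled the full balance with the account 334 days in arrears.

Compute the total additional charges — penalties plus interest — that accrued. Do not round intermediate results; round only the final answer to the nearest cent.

Penalty periods: ⌈334/30⌉ = 12; penalty = 12 × 0.75% × A$765,901.27 = A$68,931.11…
Interest: A$765,901.27 × ((1 + 0.0003)^334 − 1) = A$765,901.27 × 0.10537536… = A$80,707.1249…
Penalties + interest = A$68,931.1143 + A$80,707.1249… = A$149,638.24

A$149,638.24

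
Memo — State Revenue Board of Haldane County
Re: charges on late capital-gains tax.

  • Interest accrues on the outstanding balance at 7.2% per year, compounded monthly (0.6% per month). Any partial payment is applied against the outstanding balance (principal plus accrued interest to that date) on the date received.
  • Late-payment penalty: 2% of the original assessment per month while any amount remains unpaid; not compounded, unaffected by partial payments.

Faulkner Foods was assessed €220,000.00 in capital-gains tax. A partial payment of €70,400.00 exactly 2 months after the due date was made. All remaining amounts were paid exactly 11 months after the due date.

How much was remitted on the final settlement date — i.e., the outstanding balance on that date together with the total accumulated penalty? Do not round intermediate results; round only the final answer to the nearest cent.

€209,069.41

Balance at month 2: €220,000.0000 × (1 + 0.006)^2 = €222,647.9200
After €70,400.00 payment: €222,647.9200 − €70,400.00 = €152,247.9200
Balance at month 11: €152,247.9200 × (1 + 0.006)^9 = €160,669.4084…
Penalty: 11 × 2% × €220,000.00 = €48,400.00
Final settlement = outstanding balance + penalty = €160,669.4084… + €48,400.00 = €209,069.41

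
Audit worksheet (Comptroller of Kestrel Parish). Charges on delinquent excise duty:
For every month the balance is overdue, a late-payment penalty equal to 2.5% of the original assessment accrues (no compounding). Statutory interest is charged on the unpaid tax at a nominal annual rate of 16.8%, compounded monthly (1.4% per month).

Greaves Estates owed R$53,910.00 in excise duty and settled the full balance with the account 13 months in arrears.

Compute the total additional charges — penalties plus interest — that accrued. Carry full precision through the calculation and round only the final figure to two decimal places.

R$28,200.37

Late-payment penalty: 13 × 2.5% × R$53,910.00 = R$17,520.75
Interest: R$53,910.00 × ((1 + 0.014)^13 − 1) = R$53,910.00 × 0.1981010… = R$10,679.6226…
Penalties + interest = R$17,520.7500 + R$10,679.6226… = R$28,200.37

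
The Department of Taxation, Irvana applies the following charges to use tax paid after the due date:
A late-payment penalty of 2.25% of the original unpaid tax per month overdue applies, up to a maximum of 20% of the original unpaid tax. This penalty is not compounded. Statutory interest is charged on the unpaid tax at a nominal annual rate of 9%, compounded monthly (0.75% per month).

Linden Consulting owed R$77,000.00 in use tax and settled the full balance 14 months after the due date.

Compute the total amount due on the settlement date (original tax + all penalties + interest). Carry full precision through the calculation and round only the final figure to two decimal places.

R$100,891.22

Penalty (uncapped): 14 × 2.25% × R$77,000.00 = R$24,255.00; cap = 20% × R$77,000.00 = R$15,400.00 → penalty = R$15,400.00
Interest: R$77,000.00 × ((1 + 0.0075)^14 − 1) = R$77,000.00 × 0.1102755… = R$8,491.2156…
Total = R$77,000.00 + R$15,400.0000 + R$8,491.2156… = R$100,891.22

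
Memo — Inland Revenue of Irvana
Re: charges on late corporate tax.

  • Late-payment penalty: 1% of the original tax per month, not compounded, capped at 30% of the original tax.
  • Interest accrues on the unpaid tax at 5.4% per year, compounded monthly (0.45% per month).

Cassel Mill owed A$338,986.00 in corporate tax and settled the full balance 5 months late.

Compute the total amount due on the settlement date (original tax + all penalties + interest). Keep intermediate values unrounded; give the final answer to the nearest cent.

Penalty: 5 × 1% × A$338,986.00 = A$16,949.30 (below the 30% cap of A$101,695.80)
Interest: A$338,986.00 × ((1 + 0.0045)^5 − 1) = A$338,986.00 × 0.0227034… = A$7,696.1393…
Total = A$338,986.00 + A$16,949.3000 + A$7,696.1393… = A$363,631.44

A$363,631.44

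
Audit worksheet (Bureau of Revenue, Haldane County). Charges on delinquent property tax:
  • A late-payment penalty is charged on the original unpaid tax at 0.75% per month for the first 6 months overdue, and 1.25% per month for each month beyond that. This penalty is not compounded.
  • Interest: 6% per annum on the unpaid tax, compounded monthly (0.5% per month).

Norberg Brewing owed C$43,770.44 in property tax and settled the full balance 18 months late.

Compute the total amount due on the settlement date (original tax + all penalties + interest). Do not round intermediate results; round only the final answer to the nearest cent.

Penalty, months 1–6: 6 × 0.75% × C$43,770.44 = C$1,969.67…
Penalty, months 7–18: 12 × 1.25% × C$43,770.44 = C$6,565.57…
Interest: C$43,770.44 × ((1 + 0.005)^18 − 1) = C$43,770.44 × 0.0939289… = C$4,111.3110…
Total = C$43,770.44 + C$8,535.2358 + C$4,111.3110… = C$56,416.99

C$56,416.99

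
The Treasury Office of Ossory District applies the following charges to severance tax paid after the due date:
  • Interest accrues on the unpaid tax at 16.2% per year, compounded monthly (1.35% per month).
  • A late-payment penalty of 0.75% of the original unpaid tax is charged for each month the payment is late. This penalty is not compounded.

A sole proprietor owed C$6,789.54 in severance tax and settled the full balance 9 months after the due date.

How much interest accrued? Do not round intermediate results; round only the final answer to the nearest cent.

Interest: C$6,789.54 × ((1 + 0.0135)^9 − 1) = C$6,789.54 × 0.1282719… = C$870.9073…

C$870.91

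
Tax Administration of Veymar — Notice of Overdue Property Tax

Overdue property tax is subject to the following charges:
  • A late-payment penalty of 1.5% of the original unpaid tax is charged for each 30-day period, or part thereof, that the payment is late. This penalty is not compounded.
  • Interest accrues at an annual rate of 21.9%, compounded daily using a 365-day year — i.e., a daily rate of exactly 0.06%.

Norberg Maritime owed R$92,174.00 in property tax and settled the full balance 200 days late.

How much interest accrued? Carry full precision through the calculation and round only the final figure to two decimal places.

R$11,748.16

Interest: R$92,174.00 × ((1 + 0.0006)^200 − 1) = R$92,174.00 × 0.12745628… = R$11,748.1550…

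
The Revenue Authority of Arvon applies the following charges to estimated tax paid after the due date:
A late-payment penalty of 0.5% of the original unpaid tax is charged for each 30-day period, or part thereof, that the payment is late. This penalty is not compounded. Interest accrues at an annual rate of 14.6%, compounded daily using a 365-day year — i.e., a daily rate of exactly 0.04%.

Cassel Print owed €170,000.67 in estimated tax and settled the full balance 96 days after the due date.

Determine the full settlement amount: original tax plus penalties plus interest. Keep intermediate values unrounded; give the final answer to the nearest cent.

€180,054.31

Penalty periods: ⌈96/30⌉ = 4; penalty = 4 × 0.5% × €170,000.67 = €3,400.01…
Interest: €170,000.67 × ((1 + 0.0004)^96 − 1) = €170,000.67 × 0.03913883… = €6,653.6273…
Total = €170,000.67 + €3,400.0134 + €6,653.6273… = €180,054.31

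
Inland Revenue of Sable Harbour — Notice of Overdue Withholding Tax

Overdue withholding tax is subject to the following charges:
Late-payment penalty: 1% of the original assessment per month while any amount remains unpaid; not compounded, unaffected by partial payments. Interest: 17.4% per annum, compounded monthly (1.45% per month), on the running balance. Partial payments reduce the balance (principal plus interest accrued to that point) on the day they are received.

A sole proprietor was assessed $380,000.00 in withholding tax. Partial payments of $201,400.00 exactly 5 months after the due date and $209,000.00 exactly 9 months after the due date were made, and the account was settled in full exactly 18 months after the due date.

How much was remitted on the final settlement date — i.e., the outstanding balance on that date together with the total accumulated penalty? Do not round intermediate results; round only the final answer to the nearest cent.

Balance at month 5: $380,000.0000 × (1 + 0.0145)^5 = $408,360.6190…
After $201,400.00 payment: $408,360.6190… − $201,400.00 = $206,960.6190…
Balance at month 9: $206,960.6190… × (1 + 0.0145)^4 = $219,227.9487…
After $209,000.00 payment: $219,227.9487… − $209,000.00 = $10,227.9487…
Balance at month 18: $10,227.9487… × (1 + 0.0145)^9 = $11,642.7883…
Penalty: 18 × 1% × $380,000.00 = $68,400.00
Final settlement = outstanding balance + penalty = $11,642.7883… + $68,400.00 = $80,042.79

$80,042.79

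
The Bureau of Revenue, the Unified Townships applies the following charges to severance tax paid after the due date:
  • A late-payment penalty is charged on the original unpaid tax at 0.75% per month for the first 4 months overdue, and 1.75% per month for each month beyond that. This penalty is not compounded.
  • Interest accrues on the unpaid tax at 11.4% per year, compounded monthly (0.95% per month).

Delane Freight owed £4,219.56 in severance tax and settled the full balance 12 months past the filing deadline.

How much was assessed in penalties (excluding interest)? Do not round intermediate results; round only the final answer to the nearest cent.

£717.33

Penalty, months 1–4: 4 × 0.75% × £4,219.56 = £126.59…
Penalty, months 5–12: 8 × 1.75% × £4,219.56 = £590.74…
Total penalty = £126.59… + £590.74… = £717.33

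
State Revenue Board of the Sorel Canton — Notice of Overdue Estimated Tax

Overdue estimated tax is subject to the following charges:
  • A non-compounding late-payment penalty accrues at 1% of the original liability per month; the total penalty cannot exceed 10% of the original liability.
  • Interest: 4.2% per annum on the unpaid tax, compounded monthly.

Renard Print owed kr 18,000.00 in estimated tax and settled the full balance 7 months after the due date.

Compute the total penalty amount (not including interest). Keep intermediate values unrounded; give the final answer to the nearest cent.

Penalty: 7 × 1% × kr 18,000.00 = kr 1,260.00 (below the 10% cap of kr 1,800.00)

kr 1,260.00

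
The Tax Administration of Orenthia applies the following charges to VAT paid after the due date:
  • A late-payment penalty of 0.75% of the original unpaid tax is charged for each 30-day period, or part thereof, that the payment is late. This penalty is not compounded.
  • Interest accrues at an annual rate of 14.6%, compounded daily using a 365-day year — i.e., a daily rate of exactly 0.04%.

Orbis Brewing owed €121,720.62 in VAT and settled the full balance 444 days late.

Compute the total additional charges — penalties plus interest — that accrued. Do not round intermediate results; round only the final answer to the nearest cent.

€37,344.50

Penalty periods: ⌈444/30⌉ = 15; penalty = 15 × 0.75% × €121,720.62 = €13,693.57…
Interest: €121,720.62 × ((1 + 0.0004)^444 − 1) = €121,720.62 × 0.19430508… = €23,650.9343…
Penalties + interest = €13,693.5698… + €23,650.9343… = €37,344.50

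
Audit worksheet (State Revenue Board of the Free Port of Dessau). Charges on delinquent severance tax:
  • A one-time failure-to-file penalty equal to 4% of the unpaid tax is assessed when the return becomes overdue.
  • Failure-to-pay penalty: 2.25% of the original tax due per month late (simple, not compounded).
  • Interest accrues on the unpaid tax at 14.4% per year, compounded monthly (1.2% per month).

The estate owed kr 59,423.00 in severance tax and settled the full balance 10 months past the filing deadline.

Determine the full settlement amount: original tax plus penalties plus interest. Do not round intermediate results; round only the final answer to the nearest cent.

Failure-to-file penalty: 4% × kr 59,423.00 = kr 2,376.92
Failure-to-pay penalty: 10 × 2.25% × kr 59,423.00 = kr 13,370.18…
Interest: kr 59,423.00 × ((1 + 0.012)^10 − 1) = kr 59,423.00 × 0.1266918… = kr 7,528.4055…
Total = kr 59,423.00 + kr 15,747.0950 + kr 7,528.4055… = kr 82,698.50

kr 82,698.50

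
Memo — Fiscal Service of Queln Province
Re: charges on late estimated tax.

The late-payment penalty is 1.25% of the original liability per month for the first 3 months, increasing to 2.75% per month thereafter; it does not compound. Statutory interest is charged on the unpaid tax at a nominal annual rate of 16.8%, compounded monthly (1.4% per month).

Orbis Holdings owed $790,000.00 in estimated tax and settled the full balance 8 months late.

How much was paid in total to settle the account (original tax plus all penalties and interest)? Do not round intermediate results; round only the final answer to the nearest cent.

Penalty, months 1–3: 3 × 1.25% × $790,000.00 = $29,625.00
Penalty, months 4–8: 5 × 2.75% × $790,000.00 = $108,625.00
Interest: $790,000.00 × ((1 + 0.014)^8 − 1) = $790,000.00 × 0.1176444… = $92,939.0629…
Total = $790,000.00 + $138,250.0000 + $92,939.0629… = $1,021,189.06

$1,021,189.06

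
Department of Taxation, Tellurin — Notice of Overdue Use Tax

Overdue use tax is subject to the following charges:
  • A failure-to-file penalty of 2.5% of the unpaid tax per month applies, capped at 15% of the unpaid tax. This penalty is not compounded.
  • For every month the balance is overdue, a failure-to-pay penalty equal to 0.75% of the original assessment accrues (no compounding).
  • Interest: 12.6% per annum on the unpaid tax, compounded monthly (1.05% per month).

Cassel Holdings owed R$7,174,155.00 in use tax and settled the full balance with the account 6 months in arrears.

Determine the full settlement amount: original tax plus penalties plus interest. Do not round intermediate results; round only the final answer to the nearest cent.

Failure-to-file: 6 × 2.5% × R$7,174,155.00 = R$1,076,123.25, capped at 15% × R$7,174,155.00 = R$1,076,123.25
Failure-to-pay penalty: 6 × 0.75% × R$7,174,155.00 = R$322,836.98…
Interest: R$7,174,155.00 × ((1 + 0.0105)^6 − 1) = R$7,174,155.00 × 0.0646771… = R$464,003.4370…
Total = R$7,174,155.00 + R$1,398,960.2250 + R$464,003.4370… = R$9,037,118.66

R$9,037,118.66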